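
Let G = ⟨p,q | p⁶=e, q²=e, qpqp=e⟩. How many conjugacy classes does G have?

The conjugacy classes (representative and size) are:
  [e] (size 1), [p⁵] (size 2), [p⁴] (size 2), [p³] (size 1), [q] (size 3), [p³q] (size 3).
Class equation: 1 + 2 + 2 + 1 + 3 + 3 = 12 = |G|. So G has 6 conjugacy classes.

Answer: 6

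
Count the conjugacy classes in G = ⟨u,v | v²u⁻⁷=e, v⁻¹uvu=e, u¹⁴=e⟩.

The conjugacy classes (representative and size) are:
  [e] (size 1), [u¹³] (size 2), [u¹²] (size 2), [u¹¹] (size 2), [u⁴] (size 2), [u⁵] (size 2), [u⁸] (size 2), [u⁷] (size 1), [u⁵v⁻¹] (size 7), [u⁵v] (size 7).
Class equation: 1 + 2 + 2 + 2 + 2 + 2 + 2 + 1 + 7 + 7 = 28 = |G|. So G has 10 conjugacy classes.

Answer: 10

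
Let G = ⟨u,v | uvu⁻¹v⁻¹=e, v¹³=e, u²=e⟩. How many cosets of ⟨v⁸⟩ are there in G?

First find ord(v⁸) by computing successive powers:
  (v⁸)¹ = v⁸, (v⁸)² = v³, (v⁸)³ = v¹¹, (v⁸)⁴ = v⁶, (v⁸)⁵ = v, (v⁸)⁶ = v⁹, (v⁸)⁷ = v⁴, (v⁸)⁸ = v¹², (v⁸)⁹ = v⁷, (v⁸)¹⁰ = v², (v⁸)¹¹ = v¹⁰, (v⁸)¹² = v⁵, (v⁸)¹³ = e.
So |⟨v⁸⟩| = ord(v⁸) = 13. With |G| = 26, by Lagrange [G : ⟨v⁸⟩] = 26/13 = 2.

Answer: 2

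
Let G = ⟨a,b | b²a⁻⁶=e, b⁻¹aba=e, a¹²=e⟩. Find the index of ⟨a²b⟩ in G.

First find ord(a²b) by computing successive powers:
  (a²b)¹ = a²b, (a²b)² = a⁶, (a²b)³ = a²b⁻¹, (a²b)⁴ = e.
So |⟨a²b⟩| = ord(a²b) = 4. With |G| = 24, by Lagrange [G : ⟨a²b⟩] = 24/4 = 6.

Answer: 6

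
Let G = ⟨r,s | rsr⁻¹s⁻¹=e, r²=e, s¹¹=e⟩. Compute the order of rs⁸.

Compute successive powers until reaching e:
  (rs⁸)¹ = rs⁸, (rs⁸)² = s⁵, (rs⁸)³ = rs², (rs⁸)⁴ = s¹⁰, (rs⁸)⁵ = rs⁷, (rs⁸)⁶ = s⁴, (rs⁸)⁷ = rs, (rs⁸)⁸ = s⁹, (rs⁸)⁹ = rs⁶, (rs⁸)¹⁰ = s³, (rs⁸)¹¹ = r, (rs⁸)¹² = s⁸, (rs⁸)¹³ = rs⁵, (rs⁸)¹⁴ = s², (rs⁸)¹⁵ = rs¹⁰, (rs⁸)¹⁶ = s⁷, (rs⁸)¹⁷ = rs⁴, (rs⁸)¹⁸ = s, (rs⁸)¹⁹ = rs⁹, (rs⁸)²⁰ = s⁶, (rs⁸)²¹ = rs³, (rs⁸)²² = e.
The smallest positive k with (rs⁸)ᵏ = e is 22.

Answer: 22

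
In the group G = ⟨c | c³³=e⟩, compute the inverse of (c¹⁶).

The order of (c¹⁶) is 33 (smallest k with (c¹⁶)ᵏ = e), so (c¹⁶)⁻¹ = (c¹⁶)³² = c¹⁷.
Check: (c¹⁶) · (c¹⁷) → (c¹⁶) · c¹⁷ = e, giving e as required.

Answer: c¹⁷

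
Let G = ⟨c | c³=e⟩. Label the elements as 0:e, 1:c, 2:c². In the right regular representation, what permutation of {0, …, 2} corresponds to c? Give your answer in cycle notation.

(0 1 2)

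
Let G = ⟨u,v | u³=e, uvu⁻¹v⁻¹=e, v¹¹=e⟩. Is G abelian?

Each pair of generators commutes: u·v = uv = v·u. Since the generators pairwise commute, every element of G commutes with every other, so G is abelian.

Answer: Yes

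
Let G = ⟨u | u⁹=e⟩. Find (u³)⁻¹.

The order of (u³) is 3 (smallest k with (u³)ᵏ = e), so (u³)⁻¹ = (u³)² = u⁶.
Check: (u³) · (u⁶) → (u³) · u⁶ = e, giving e as required.

Answer: u⁶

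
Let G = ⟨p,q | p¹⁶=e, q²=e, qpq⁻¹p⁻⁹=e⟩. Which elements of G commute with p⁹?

⟨p⁹⟩ ⊆ C_G(p⁹) since powers of p⁹ commute with p⁹; so |C_G(p⁹)| ≥ |⟨p⁹⟩| = 16.
By orbit–stabilizer, |C_G(p⁹)| = |G| / |conj. class of p⁹| = 32 / 2 = 16.
The 16 elements commuting with p⁹ are {e, p, p², p³, p⁴, p⁵, p⁶, p⁷, p⁸, p⁹, p¹⁰, p¹¹, p¹², p¹³, p¹⁴, p¹⁵}.

Answer: {e, p, p², p³, p⁴, p⁵, p⁶, p⁷, p⁸, p⁹, p¹⁰, p¹¹, p¹², p¹³, p¹⁴, p¹⁵}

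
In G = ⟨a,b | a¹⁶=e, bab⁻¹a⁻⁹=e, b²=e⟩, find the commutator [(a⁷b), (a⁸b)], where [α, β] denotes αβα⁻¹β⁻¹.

[(a⁷b), (a⁸b)] = (a⁷b)·(a⁸b)·(a⁷b)⁻¹·(a⁸b)⁻¹.
  (a⁷b) · (a⁸b) = a¹⁵
  (a¹⁵) · (ab) = b
  b · (a⁸b) = a⁸

Answer: a⁸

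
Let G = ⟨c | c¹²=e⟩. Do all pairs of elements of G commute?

G has a single generator, so G is cyclic and hence abelian.

Answer: Yes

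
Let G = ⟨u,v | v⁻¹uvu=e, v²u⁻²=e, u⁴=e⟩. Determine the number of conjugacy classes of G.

The conjugacy classes (representative and size) are:
  [e] (size 1), [u³] (size 2), [u²] (size 1), [v⁻¹] (size 2), [uv⁻¹] (size 2).
Class equation: 1 + 2 + 1 + 2 + 2 = 8 = |G|. So G has 5 conjugacy classes.

Answer: 5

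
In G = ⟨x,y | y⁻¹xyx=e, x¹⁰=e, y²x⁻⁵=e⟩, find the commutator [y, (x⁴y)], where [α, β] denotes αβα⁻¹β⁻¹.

[y, (x⁴y)] = y·(x⁴y)·y⁻¹·(x⁴y)⁻¹.
  y · (x⁴y) = x
  x · (y⁻¹) = xy⁻¹
  (xy⁻¹) · (x⁴y⁻¹) = x²

Answer: x²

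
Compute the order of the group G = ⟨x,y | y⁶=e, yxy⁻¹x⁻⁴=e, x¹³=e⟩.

Enumerate words in the generators, reducing via the relations: the distinct elements are
  {e, x, y, xy, x², x³, x⁴, x⁵, x⁶, x⁷, x⁸, x⁹, y², y³, y⁴, y⁵, xy², xy³, xy⁴, xy⁵, x²y, x³y, x¹², x¹¹, x¹⁰, x⁴y, x⁵y, x⁶y, x⁷y, x⁸y, x⁹y, x²y², x²y³, x²y⁴, x²y⁵, x³y², x³y³, x³y⁴, x³y⁵, x¹²y, x¹¹y, x¹⁰y, x⁴y², x⁴y³, x⁴y⁴, x⁴y⁵, x⁵y², x⁵y³, x⁵y⁴, x⁵y⁵, x⁶y², x⁶y³, x⁶y⁴, x⁶y⁵, x⁷y², x⁷y³, x⁷y⁴, x⁷y⁵, x⁸y², x⁸y³, x⁸y⁴, x⁸y⁵, x⁹y², x⁹y³, x⁹y⁴, x⁹y⁵, x¹²y², x¹²y³, x¹²y⁴, x¹²y⁵, x¹¹y², x¹¹y³, x¹¹y⁴, x¹¹y⁵, x¹⁰y², x¹⁰y³, x¹⁰y⁴, x¹⁰y⁵}.
No further products give new elements, so |G| = 78.

Answer: 78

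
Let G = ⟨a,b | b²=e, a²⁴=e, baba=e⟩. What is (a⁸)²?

Compute successive powers of (a⁸), reducing at each step:
  (a⁸)²: (a⁸) · a⁸ = a¹⁶

Answer: a¹⁶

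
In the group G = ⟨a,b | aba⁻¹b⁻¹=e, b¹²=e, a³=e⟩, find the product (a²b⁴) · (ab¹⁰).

Compute (a²b⁴) · (ab¹⁰) by multiplying left to right and reducing via the relations at each step:
  (a²b⁴) · a = b⁴
  (b⁴) · b¹⁰ = b²

Answer: b²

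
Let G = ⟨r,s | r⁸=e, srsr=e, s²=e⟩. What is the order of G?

Enumerate words in the generators, reducing via the relations: the distinct elements are
  {e, r, s, rs, r², r³, r⁴, r⁵, r⁶, r⁷, r²s, r³s, r⁴s, r⁵s, r⁶s, r⁷s}.
No further products give new elements, so |G| = 16.

Answer: 16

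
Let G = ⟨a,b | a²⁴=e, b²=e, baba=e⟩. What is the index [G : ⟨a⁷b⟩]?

First find ord(a⁷b) by computing successive powers:
  (a⁷b)¹ = a⁷b, (a⁷b)² = e.
So |⟨a⁷b⟩| = ord(a⁷b) = 2. With |G| = 48, by Lagrange [G : ⟨a⁷b⟩] = 48/2 = 24.

Answer: 24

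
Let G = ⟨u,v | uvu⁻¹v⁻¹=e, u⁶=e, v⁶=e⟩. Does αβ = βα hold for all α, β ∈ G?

Each pair of generators commutes: u·v = uv = v·u. Since the generators pairwise commute, every element of G commutes with every other, so G is abelian.

Answer: Yes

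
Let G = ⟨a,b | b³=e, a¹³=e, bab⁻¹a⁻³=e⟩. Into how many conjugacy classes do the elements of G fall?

The conjugacy classes (representative and size) are:
  [e] (size 1), [a] (size 3), [a⁵] (size 3), [a¹⁰] (size 3), [a⁸] (size 3), [a¹⁰b] (size 13), [a⁷b²] (size 13).
Class equation: 1 + 3 + 3 + 3 + 3 + 13 + 13 = 39 = |G|. So G has 7 conjugacy classes.

Answer: 7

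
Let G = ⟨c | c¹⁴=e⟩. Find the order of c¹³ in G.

Compute successive powers until reaching e:
  (c¹³)¹ = c¹³, (c¹³)² = c¹², (c¹³)³ = c¹¹, (c¹³)⁴ = c¹⁰, (c¹³)⁵ = c⁹, (c¹³)⁶ = c⁸, (c¹³)⁷ = c⁷, (c¹³)⁸ = c⁶, (c¹³)⁹ = c⁵, (c¹³)¹⁰ = c⁴, (c¹³)¹¹ = c³, (c¹³)¹² = c², (c¹³)¹³ = c, (c¹³)¹⁴ = e.
The smallest positive k with (c¹³)ᵏ = e is 14.

Answer: 14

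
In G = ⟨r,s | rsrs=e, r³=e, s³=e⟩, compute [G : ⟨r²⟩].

First find ord(r²) by computing successive powers:
  (r²)¹ = r², (r²)² = r, (r²)³ = e.
So |⟨r²⟩| = ord(r²) = 3. With |G| = 12, by Lagrange [G : ⟨r²⟩] = 12/3 = 4.

Answer: 4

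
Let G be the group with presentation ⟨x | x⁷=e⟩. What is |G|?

G is generated by a single element, so G is cyclic. The relator gives x⁷ = e and no smaller power is forced to be e, so the 7 powers {e, x, x², x³, x⁴, x⁵, x⁶} are distinct. Hence |G| = 7.

Answer: 7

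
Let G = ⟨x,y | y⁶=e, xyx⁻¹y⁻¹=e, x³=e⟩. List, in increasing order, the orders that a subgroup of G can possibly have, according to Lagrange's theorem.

|G| = 18 = 2 · 3². By Lagrange's theorem the order of any subgroup divides 18; the divisors of 18 are 1, 2, 3, 6, 9, 18.

Answer: 1, 2, 3, 6, 9, 18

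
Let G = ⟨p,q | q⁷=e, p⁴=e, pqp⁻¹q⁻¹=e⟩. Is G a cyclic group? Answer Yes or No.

|G| = 28. The element pq has order 28 (its powers give 28 distinct elements), so ⟨pq⟩ = G and G is cyclic.

Answer: Yes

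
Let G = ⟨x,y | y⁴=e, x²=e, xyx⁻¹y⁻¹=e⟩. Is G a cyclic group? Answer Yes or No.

|G| = 8, but the maximum element order in G is 4 < 8. No single element generates all of G, so G is not cyclic.

Answer: No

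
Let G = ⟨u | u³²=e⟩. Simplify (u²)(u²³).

Compute (u²) · (u²³) by multiplying left to right and reducing via the relations at each step:
  (u²) · u²³ = u²⁵

Answer: u²⁵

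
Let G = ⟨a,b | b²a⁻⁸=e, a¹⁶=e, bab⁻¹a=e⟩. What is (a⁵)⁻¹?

The order of (a⁵) is 16 (smallest k with (a⁵)ᵏ = e), so (a⁵)⁻¹ = (a⁵)¹⁵ = a¹¹.
Check: (a⁵) · (a¹¹) → (a⁵) · a¹¹ = e, giving e as required.

Answer: a¹¹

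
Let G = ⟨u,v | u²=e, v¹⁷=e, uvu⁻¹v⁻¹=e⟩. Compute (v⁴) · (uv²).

Compute (v⁴) · (uv²) by multiplying left to right and reducing via the relations at each step:
  (v⁴) · u = uv⁴
  (uv⁴) · v² = uv⁶

Answer: uv⁶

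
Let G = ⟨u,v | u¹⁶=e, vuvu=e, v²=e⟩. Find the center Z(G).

An element z ∈ Z(G) iff z commutes with every generator.
For example u⁸ is central: (u⁸)·u = u⁹ = u·(u⁸); (u⁸)·v = u⁸v = v·(u⁸).
Whereas u ∉ Z(G) since u·v = uv ≠ u¹⁵v = v·u.
Checking each of the 32 elements this way gives Z(G) = {e, u⁸}, of order 2.

Answer: {e, u⁸}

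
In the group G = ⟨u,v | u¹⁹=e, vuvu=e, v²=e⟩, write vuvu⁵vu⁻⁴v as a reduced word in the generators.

Multiply left to right, reducing at each step:
  v · u = u¹⁸v
  (u¹⁸v) · v = u¹⁸
  (u¹⁸) · u⁵ = u⁴
  (u⁴) · v = u⁴v
  (u⁴v) · u⁻⁴ = u⁸v
  (u⁸v) · v = u⁸

Answer: u⁸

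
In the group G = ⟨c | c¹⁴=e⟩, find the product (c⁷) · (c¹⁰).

Compute (c⁷) · (c¹⁰) by multiplying left to right and reducing via the relations at each step:
  (c⁷) · c¹⁰ = c³

Answer: c³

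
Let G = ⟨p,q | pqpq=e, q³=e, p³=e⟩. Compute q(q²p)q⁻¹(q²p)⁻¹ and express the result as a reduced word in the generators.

[q, (q²p)] = q·(q²p)·q⁻¹·(q²p)⁻¹.
  q · (q²p) = p
  p · (q²) = pq²
  (pq²) · (p²q) = p²q²

Answer: p²q²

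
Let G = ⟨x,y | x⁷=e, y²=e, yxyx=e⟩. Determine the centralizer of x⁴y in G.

⟨x⁴y⟩ ⊆ C_G(x⁴y) since powers of x⁴y commute with x⁴y; so |C_G(x⁴y)| ≥ |⟨x⁴y⟩| = 2.
By orbit–stabilizer, |C_G(x⁴y)| = |G| / |conj. class of x⁴y| = 14 / 7 = 2.
The 2 elements commuting with x⁴y are {e, x⁴y}.

Answer: {e, x⁴y}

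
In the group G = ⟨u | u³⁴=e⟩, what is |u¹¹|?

Compute successive powers until reaching e:
  (u¹¹)¹ = u¹¹, (u¹¹)² = u²², (u¹¹)³ = u³³, (u¹¹)⁴ = u¹⁰, (u¹¹)⁵ = u²¹, (u¹¹)⁶ = u³², (u¹¹)⁷ = u⁹, (u¹¹)⁸ = u²⁰, (u¹¹)⁹ = u³¹, (u¹¹)¹⁰ = u⁸, (u¹¹)¹¹ = u¹⁹, (u¹¹)¹² = u³⁰, (u¹¹)¹³ = u⁷, (u¹¹)¹⁴ = u¹⁸, (u¹¹)¹⁵ = u²⁹, (u¹¹)¹⁶ = u⁶, (u¹¹)¹⁷ = u¹⁷, (u¹¹)¹⁸ = u²⁸, (u¹¹)¹⁹ = u⁵, (u¹¹)²⁰ = u¹⁶, (u¹¹)²¹ = u²⁷, (u¹¹)²² = u⁴, (u¹¹)²³ = u¹⁵, (u¹¹)²⁴ = u²⁶, (u¹¹)²⁵ = u³, (u¹¹)²⁶ = u¹⁴, (u¹¹)²⁷ = u²⁵, (u¹¹)²⁸ = u², (u¹¹)²⁹ = u¹³, (u¹¹)³⁰ = u²⁴, (u¹¹)³¹ = u, (u¹¹)³² = u¹², (u¹¹)³³ = u²³, (u¹¹)³⁴ = e.
The smallest positive k with (u¹¹)ᵏ = e is 34.

Answer: 34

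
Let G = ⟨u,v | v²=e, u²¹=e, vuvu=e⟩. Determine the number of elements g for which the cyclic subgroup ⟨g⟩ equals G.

⟨g⟩ = G would require ord(g) = |G| = 42, but the maximum element order in G is 21 < 42. So G is not cyclic and no single element generates it: the count is 0.

Answer: 0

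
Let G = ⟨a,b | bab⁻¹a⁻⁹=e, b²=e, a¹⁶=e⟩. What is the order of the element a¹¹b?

Compute successive powers until reaching e:
  (a¹¹b)¹ = a¹¹b, (a¹¹b)² = a¹⁴, (a¹¹b)³ = a⁹b, (a¹¹b)⁴ = a¹², (a¹¹b)⁵ = a⁷b, (a¹¹b)⁶ = a¹⁰, (a¹¹b)⁷ = a⁵b, (a¹¹b)⁸ = a⁸, (a¹¹b)⁹ = a³b, (a¹¹b)¹⁰ = a⁶, (a¹¹b)¹¹ = ab, (a¹¹b)¹² = a⁴, (a¹¹b)¹³ = a¹⁵b, (a¹¹b)¹⁴ = a², (a¹¹b)¹⁵ = a¹³b, (a¹¹b)¹⁶ = e.
The smallest positive k with (a¹¹b)ᵏ = e is 16.

Answer: 16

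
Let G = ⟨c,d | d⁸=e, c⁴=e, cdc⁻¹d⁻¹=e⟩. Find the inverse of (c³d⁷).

The order of (c³d⁷) is 8 (smallest k with (c³d⁷)ᵏ = e), so (c³d⁷)⁻¹ = (c³d⁷)⁷ = cd.
Check: (c³d⁷) · (cd) → (c³d⁷) · c = d⁷;   (d⁷) · d = e, giving e as required.

Answer: cd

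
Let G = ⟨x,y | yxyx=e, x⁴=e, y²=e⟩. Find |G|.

Enumerate words in the generators, reducing via the relations: the distinct elements are
  {e, x, y, xy, x², x³, x²y, x³y}.
No further products give new elements, so |G| = 8.

Answer: 8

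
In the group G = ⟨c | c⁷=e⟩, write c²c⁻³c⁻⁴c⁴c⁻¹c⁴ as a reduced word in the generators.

Multiply left to right, reducing at each step:
  (c²) · c⁻³ = c⁶
  (c⁶) · c⁻⁴ = c²
  (c²) · c⁴ = c⁶
  (c⁶) · c⁻¹ = c⁵
  (c⁵) · c⁴ = c²

Answer: c²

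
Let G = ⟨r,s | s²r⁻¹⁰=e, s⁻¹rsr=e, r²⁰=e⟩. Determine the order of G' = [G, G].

G' = [G, G] is generated by all commutators. The generator-pair commutators are: [r, s] = r².
The subgroup they normally generate is {e, r², r⁴, r⁶, r⁸, r¹⁰, r¹², r¹⁴, r¹⁶, r¹⁸}, of order 10.
Check: |G/G'| = 40/10 = 4 is the order of the abelianisation.

Answer: 10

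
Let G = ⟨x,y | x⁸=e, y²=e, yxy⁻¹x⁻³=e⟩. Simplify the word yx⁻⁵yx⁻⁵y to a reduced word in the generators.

Multiply left to right, reducing at each step:
  y · x⁻⁵ = xy
  (xy) · y = x
  x · x⁻⁵ = x⁴
  (x⁴) · y = x⁴y

Answer: x⁴y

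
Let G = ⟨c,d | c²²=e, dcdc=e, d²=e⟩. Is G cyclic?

Every cyclic group is abelian. But c·d = cd while d·c = c²¹d, so c·d ≠ d·c and G is not abelian. Hence G is not cyclic.

Answer: No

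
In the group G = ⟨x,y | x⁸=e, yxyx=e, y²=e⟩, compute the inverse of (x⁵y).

The order of (x⁵y) is 2 (smallest k with (x⁵y)ᵏ = e), so (x⁵y)⁻¹ = (x⁵y)¹ = x⁵y.
Check: (x⁵y) · (x⁵y) → (x⁵y) · x⁵ = y;   y · y = e, giving e as required.

Answer: x⁵y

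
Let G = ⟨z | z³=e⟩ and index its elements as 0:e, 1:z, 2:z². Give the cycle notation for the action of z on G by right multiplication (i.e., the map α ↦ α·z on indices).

(0 1 2)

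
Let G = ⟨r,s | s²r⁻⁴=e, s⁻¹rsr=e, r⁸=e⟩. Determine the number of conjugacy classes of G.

The conjugacy classes (representative and size) are:
  [e] (size 1), [r⁷] (size 2), [r⁶] (size 2), [r³] (size 2), [r⁴] (size 1), [r²s⁻¹] (size 4), [r³s⁻¹] (size 4).
Class equation: 1 + 2 + 2 + 2 + 1 + 4 + 4 = 16 = |G|. So G has 7 conjugacy classes.

Answer: 7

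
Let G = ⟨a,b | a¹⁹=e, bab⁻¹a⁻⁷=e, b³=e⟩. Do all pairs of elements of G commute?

a·b = ab but b·a = a⁷b, so a·b ≠ b·a and G is not abelian.

Answer: No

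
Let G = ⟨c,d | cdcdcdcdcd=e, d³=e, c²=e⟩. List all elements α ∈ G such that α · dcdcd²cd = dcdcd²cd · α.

⟨dcdcd²cd⟩ ⊆ C_G(dcdcd²cd) since powers of dcdcd²cd commute with dcdcd²cd; so |C_G(dcdcd²cd)| ≥ |⟨dcdcd²cd⟩| = 3.
By orbit–stabilizer, |C_G(dcdcd²cd)| = |G| / |conj. class of dcdcd²cd| = 60 / 20 = 3.
The 3 elements commuting with dcdcd²cd are {e, d²cdcd²cd², dcdcd²cd}.

Answer: {e, d²cdcd²cd², dcdcd²cd}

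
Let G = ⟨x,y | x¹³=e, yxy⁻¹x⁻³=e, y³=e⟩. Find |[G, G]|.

G' = [G, G] is generated by all commutators. The generator-pair commutators are: [x, y] = x¹¹.
The subgroup they normally generate is {e, x, x², x³, x⁴, x⁵, x⁶, x⁷, x⁸, x⁹, x¹⁰, x¹¹, x¹²}, of order 13.
Check: |G/G'| = 39/13 = 3 is the order of the abelianisation.

Answer: 13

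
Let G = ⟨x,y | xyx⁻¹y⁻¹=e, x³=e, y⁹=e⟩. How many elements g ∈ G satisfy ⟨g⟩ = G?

⟨g⟩ = G would require ord(g) = |G| = 27, but the maximum element order in G is 9 < 27. So G is not cyclic and no single element generates it: the count is 0.

Answer: 0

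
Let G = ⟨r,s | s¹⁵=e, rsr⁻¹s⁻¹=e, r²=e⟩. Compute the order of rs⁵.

Compute successive powers until reaching e:
  (rs⁵)¹ = rs⁵, (rs⁵)² = s¹⁰, (rs⁵)³ = r, (rs⁵)⁴ = s⁵, (rs⁵)⁵ = rs¹⁰, (rs⁵)⁶ = e.
The smallest positive k with (rs⁵)ᵏ = e is 6.

Answer: 6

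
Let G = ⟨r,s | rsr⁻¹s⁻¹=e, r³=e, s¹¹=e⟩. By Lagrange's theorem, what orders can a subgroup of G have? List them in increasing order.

|G| = 33 = 3 · 11. By Lagrange's theorem the order of any subgroup divides 33; the divisors of 33 are 1, 3, 11, 33.

Answer: 1, 3, 11, 33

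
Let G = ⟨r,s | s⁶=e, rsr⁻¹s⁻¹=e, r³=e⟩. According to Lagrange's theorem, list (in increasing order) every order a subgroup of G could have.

|G| = 18 = 2 · 3². By Lagrange's theorem the order of any subgroup divides 18; the divisors of 18 are 1, 2, 3, 6, 9, 18.

Answer: 1, 2, 3, 6, 9, 18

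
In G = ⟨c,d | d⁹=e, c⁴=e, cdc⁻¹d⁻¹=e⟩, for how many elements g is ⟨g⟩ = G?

G is cyclic of order 36. An element generates G iff its order is 36, and a cyclic group of order 36 has exactly φ(36) = 12 such elements.

Answer: 12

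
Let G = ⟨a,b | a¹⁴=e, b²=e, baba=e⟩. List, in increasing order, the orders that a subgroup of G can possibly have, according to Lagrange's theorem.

|G| = 28 = 2² · 7. By Lagrange's theorem the order of any subgroup divides 28; the divisors of 28 are 1, 2, 4, 7, 14, 28.

Answer: 1, 2, 4, 7, 14, 28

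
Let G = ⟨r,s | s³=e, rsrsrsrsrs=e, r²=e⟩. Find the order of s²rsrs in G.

Compute successive powers until reaching e:
  (s²rsrs)¹ = s²rsrs, (s²rsrs)² = s²rs²rs, (s²rsrs)³ = e.
The smallest positive k with (s²rsrs)ᵏ = e is 3.

Answer: 3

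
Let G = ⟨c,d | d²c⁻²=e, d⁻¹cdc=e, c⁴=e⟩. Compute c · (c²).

Compute c · (c²) by multiplying left to right and reducing via the relations at each step:
  c · c² = c³

Answer: c³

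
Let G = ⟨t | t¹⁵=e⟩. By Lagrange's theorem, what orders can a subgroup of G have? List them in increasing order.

|G| = 15 = 3 · 5. By Lagrange's theorem the order of any subgroup divides 15; the divisors of 15 are 1, 3, 5, 15.

Answer: 1, 3, 5, 15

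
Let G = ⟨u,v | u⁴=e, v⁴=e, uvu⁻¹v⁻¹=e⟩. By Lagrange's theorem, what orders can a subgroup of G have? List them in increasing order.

|G| = 16 = 2⁴. By Lagrange's theorem the order of any subgroup divides 16; the divisors of 16 are 1, 2, 4, 8, 16.

Answer: 1, 2, 4, 8, 16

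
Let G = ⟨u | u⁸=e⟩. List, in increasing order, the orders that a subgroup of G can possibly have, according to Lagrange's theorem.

|G| = 8 = 2³. By Lagrange's theorem the order of any subgroup divides 8; the divisors of 8 are 1, 2, 4, 8.

Answer: 1, 2, 4, 8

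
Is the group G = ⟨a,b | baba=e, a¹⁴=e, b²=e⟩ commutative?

a·b = ab but b·a = a¹³b, so a·b ≠ b·a and G is not abelian.

Answer: No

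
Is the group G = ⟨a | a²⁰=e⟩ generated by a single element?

|G| = 20. The element a has order 20 (its powers give 20 distinct elements), so ⟨a⟩ = G and G is cyclic.

Answer: Yes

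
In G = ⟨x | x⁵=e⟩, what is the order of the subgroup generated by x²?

|⟨x²⟩| equals the order of x². Compute successive powers until reaching e:
  (x²)¹ = x², (x²)² = x⁴, (x²)³ = x, (x²)⁴ = x³, (x²)⁵ = e.
The smallest positive k with (x²)ᵏ = e is 5, so |⟨x²⟩| = 5.

Answer: 5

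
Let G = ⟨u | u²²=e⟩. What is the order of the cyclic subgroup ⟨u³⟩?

|⟨u³⟩| equals the order of u³. Compute successive powers until reaching e:
  (u³)¹ = u³, (u³)² = u⁶, (u³)³ = u⁹, (u³)⁴ = u¹², (u³)⁵ = u¹⁵, (u³)⁶ = u¹⁸, (u³)⁷ = u²¹, (u³)⁸ = u², (u³)⁹ = u⁵, (u³)¹⁰ = u⁸, (u³)¹¹ = u¹¹, (u³)¹² = u¹⁴, (u³)¹³ = u¹⁷, (u³)¹⁴ = u²⁰, (u³)¹⁵ = u, (u³)¹⁶ = u⁴, (u³)¹⁷ = u⁷, (u³)¹⁸ = u¹⁰, (u³)¹⁹ = u¹³, (u³)²⁰ = u¹⁶, (u³)²¹ = u¹⁹, (u³)²² = e.
The smallest positive k with (u³)ᵏ = e is 22, so |⟨u³⟩| = 22.

Answer: 22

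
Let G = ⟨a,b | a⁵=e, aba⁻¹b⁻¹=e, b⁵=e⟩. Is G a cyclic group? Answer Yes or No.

|G| = 25, but the maximum element order in G is 5 < 25. No single element generates all of G, so G is not cyclic.

Answer: No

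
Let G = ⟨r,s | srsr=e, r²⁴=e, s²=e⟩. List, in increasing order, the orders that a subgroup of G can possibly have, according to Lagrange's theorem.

|G| = 48 = 2⁴ · 3. By Lagrange's theorem the order of any subgroup divides 48; the divisors of 48 are 1, 2, 3, 4, 6, 8, 12, 16, 24, 48.

Answer: 1, 2, 3, 4, 6, 8, 12, 16, 24, 48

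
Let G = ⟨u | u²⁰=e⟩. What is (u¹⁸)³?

Compute successive powers of (u¹⁸), reducing at each step:
  (u¹⁸)²: (u¹⁸) · u¹⁸ = u¹⁶
  (u¹⁸)³: (u¹⁶) · u¹⁸ = u¹⁴

Answer: u¹⁴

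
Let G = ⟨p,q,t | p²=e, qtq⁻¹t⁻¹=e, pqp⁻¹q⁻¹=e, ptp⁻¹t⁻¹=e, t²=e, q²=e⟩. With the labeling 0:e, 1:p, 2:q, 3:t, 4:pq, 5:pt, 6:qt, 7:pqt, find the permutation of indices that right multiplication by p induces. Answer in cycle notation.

(0 1)(2 4)(3 5)(6 7)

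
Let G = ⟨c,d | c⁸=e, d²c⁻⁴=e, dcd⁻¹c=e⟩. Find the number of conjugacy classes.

The conjugacy classes (representative and size) are:
  [e] (size 1), [c⁷] (size 2), [c²] (size 2), [c⁵] (size 2), [c⁴] (size 1), [c²d⁻¹] (size 4), [c³d] (size 4).
Class equation: 1 + 2 + 2 + 2 + 1 + 4 + 4 = 16 = |G|. So G has 7 conjugacy classes.

Answer: 7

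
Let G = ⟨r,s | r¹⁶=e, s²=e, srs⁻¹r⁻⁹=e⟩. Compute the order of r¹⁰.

Compute successive powers until reaching e:
  (r¹⁰)¹ = r¹⁰, (r¹⁰)² = r⁴, (r¹⁰)³ = r¹⁴, (r¹⁰)⁴ = r⁸, (r¹⁰)⁵ = r², (r¹⁰)⁶ = r¹², (r¹⁰)⁷ = r⁶, (r¹⁰)⁸ = e.
The smallest positive k with (r¹⁰)ᵏ = e is 8.

Answer: 8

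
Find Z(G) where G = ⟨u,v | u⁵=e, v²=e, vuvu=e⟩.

An element z ∈ Z(G) iff z commutes with every generator.
For example e is central: e·u = u = u·e; e·v = v = v·e.
Whereas u ∉ Z(G) since u·v = uv ≠ u⁴v = v·u.
Checking each of the 10 elements this way gives Z(G) = {e}, of order 1.

Answer: {e}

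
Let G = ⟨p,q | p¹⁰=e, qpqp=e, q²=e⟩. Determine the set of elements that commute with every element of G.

An element z ∈ Z(G) iff z commutes with every generator.
For example p⁵ is central: (p⁵)·p = p⁶ = p·(p⁵); (p⁵)·q = p⁵q = q·(p⁵).
Whereas p ∉ Z(G) since p·q = pq ≠ p⁹q = q·p.
Checking each of the 20 elements this way gives Z(G) = {e, p⁵}, of order 2.

Answer: {e, p⁵}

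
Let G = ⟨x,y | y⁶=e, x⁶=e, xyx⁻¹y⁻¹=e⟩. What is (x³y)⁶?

Compute successive powers of (x³y), reducing at each step:
  (x³y)²: (x³y) · x³ = y;   y · y = y²
  (x³y)³: (y²) · x³ = x³y²;   (x³y²) · y = x³y³
  (x³y)⁴: (x³y³) · x³ = y³;   (y³) · y = y⁴
  (x³y)⁵: (y⁴) · x³ = x³y⁴;   (x³y⁴) · y = x³y⁵
  (x³y)⁶: (x³y⁵) · x³ = y⁵;   (y⁵) · y = e

Answer: e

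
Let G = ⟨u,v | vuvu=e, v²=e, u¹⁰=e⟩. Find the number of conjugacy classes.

The conjugacy classes (representative and size) are:
  [e] (size 1), [u] (size 2), [u²] (size 2), [u³] (size 2), [u⁴] (size 2), [u⁵] (size 1), [u²v] (size 5), [u³v] (size 5).
Class equation: 1 + 2 + 2 + 2 + 2 + 1 + 5 + 5 = 20 = |G|. So G has 8 conjugacy classes.

Answer: 8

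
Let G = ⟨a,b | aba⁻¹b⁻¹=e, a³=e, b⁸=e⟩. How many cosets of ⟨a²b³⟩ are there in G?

First find ord(a²b³) by computing successive powers:
  (a²b³)¹ = a²b³, (a²b³)² = ab⁶, (a²b³)³ = b, (a²b³)⁴ = a²b⁴, (a²b³)⁵ = ab⁷, (a²b³)⁶ = b², (a²b³)⁷ = a²b⁵, (a²b³)⁸ = a, (a²b³)⁹ = b³, (a²b³)¹⁰ = a²b⁶, (a²b³)¹¹ = ab, (a²b³)¹² = b⁴, (a²b³)¹³ = a²b⁷, (a²b³)¹⁴ = ab², (a²b³)¹⁵ = b⁵, (a²b³)¹⁶ = a², (a²b³)¹⁷ = ab³, (a²b³)¹⁸ = b⁶, (a²b³)¹⁹ = a²b, (a²b³)²⁰ = ab⁴, (a²b³)²¹ = b⁷, (a²b³)²² = a²b², (a²b³)²³ = ab⁵, (a²b³)²⁴ = e.
So |⟨a²b³⟩| = ord(a²b³) = 24. With |G| = 24, by Lagrange [G : ⟨a²b³⟩] = 24/24 = 1.

Answer: 1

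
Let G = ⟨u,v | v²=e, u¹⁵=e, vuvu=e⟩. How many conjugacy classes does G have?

The conjugacy classes (representative and size) are:
  [e] (size 1), [u¹⁴] (size 2), [u²] (size 2), [u³] (size 2), [u⁴] (size 2), [u¹⁰] (size 2), [u⁹] (size 2), [u⁷] (size 2), [u¹³v] (size 15).
Class equation: 1 + 2 + 2 + 2 + 2 + 2 + 2 + 2 + 15 = 30 = |G|. So G has 9 conjugacy classes.

Answer: 9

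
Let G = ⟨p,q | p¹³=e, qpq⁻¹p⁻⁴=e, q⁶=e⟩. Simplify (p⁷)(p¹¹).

Compute (p⁷) · (p¹¹) by multiplying left to right and reducing via the relations at each step:
  (p⁷) · p¹¹ = p⁵

Answer: p⁵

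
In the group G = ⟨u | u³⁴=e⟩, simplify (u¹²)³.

Compute successive powers of (u¹²), reducing at each step:
  (u¹²)²: (u¹²) · u¹² = u²⁴
  (u¹²)³: (u²⁴) · u¹² = u²

Answer: u²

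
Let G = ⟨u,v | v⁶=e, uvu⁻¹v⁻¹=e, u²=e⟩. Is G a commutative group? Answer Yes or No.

Each pair of generators commutes: u·v = uv = v·u. Since the generators pairwise commute, every element of G commutes with every other, so G is abelian.

Answer: Yes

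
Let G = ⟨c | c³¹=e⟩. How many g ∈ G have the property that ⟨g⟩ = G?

G is cyclic of order 31. An element generates G iff its order is 31, and a cyclic group of order 31 has exactly φ(31) = 30 such elements.

Answer: 30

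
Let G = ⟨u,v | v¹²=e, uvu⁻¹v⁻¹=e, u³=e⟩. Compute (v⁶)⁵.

Compute successive powers of (v⁶), reducing at each step:
  (v⁶)²: (v⁶) · v⁶ = e
  (v⁶)³: e · v⁶ = v⁶
  (v⁶)⁴: (v⁶) · v⁶ = e
  (v⁶)⁵: e · v⁶ = v⁶

Answer: v⁶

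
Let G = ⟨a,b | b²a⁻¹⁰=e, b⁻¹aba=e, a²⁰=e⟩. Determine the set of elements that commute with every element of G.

An element z ∈ Z(G) iff z commutes with every generator.
For example a¹⁰ is central: (a¹⁰)·a = a¹¹ = a·(a¹⁰); (a¹⁰)·b = b⁻¹ = b·(a¹⁰).
Whereas a ∉ Z(G) since a·b = ab ≠ a⁹b⁻¹ = b·a.
Checking each of the 40 elements this way gives Z(G) = {e, a¹⁰}, of order 2.

Answer: {e, a¹⁰}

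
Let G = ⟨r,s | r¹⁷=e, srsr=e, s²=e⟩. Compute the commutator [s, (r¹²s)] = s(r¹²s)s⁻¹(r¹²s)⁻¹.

[s, (r¹²s)] = s·(r¹²s)·s⁻¹·(r¹²s)⁻¹.
  s · (r¹²s) = r⁵
  (r⁵) · s = r⁵s
  (r⁵s) · (r¹²s) = r¹⁰

Answer: r¹⁰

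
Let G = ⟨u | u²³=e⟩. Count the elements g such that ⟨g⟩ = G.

G is cyclic of order 23. An element generates G iff its order is 23, and a cyclic group of order 23 has exactly φ(23) = 22 such elements.

Answer: 22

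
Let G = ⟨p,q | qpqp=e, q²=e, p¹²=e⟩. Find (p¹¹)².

Compute successive powers of (p¹¹), reducing at each step:
  (p¹¹)²: (p¹¹) · p¹¹ = p¹⁰

Answer: p¹⁰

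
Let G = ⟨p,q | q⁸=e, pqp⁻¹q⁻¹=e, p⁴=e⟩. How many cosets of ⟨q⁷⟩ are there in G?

First find ord(q⁷) by computing successive powers:
  (q⁷)¹ = q⁷, (q⁷)² = q⁶, (q⁷)³ = q⁵, (q⁷)⁴ = q⁴, (q⁷)⁵ = q³, (q⁷)⁶ = q², (q⁷)⁷ = q, (q⁷)⁸ = e.
So |⟨q⁷⟩| = ord(q⁷) = 8. With |G| = 32, by Lagrange [G : ⟨q⁷⟩] = 32/8 = 4.

Answer: 4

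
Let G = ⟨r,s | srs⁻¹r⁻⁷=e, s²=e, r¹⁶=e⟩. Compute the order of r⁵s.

Compute successive powers until reaching e:
  (r⁵s)¹ = r⁵s, (r⁵s)² = r⁸, (r⁵s)³ = r¹³s, (r⁵s)⁴ = e.
The smallest positive k with (r⁵s)ᵏ = e is 4.

Answer: 4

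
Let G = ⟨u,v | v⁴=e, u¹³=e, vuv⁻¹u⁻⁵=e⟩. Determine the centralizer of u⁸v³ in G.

⟨u⁸v³⟩ ⊆ C_G(u⁸v³) since powers of u⁸v³ commute with u⁸v³; so |C_G(u⁸v³)| ≥ |⟨u⁸v³⟩| = 4.
By orbit–stabilizer, |C_G(u⁸v³)| = |G| / |conj. class of u⁸v³| = 52 / 13 = 4.
The 4 elements commuting with u⁸v³ are {e, u⁷v², u¹²v, u⁸v³}.

Answer: {e, u⁷v², u¹²v, u⁸v³}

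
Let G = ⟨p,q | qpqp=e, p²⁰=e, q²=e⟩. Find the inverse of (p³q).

The order of (p³q) is 2 (smallest k with (p³q)ᵏ = e), so (p³q)⁻¹ = (p³q)¹ = p³q.
Check: (p³q) · (p³q) → (p³q) · p³ = q;   q · q = e, giving e as required.

Answer: p³q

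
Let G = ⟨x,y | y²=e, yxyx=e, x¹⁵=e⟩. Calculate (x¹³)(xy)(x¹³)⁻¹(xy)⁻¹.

[(x¹³), (xy)] = (x¹³)·(xy)·(x¹³)⁻¹·(xy)⁻¹.
  (x¹³) · (xy) = x¹⁴y
  (x¹⁴y) · (x²) = x¹²y
  (x¹²y) · (xy) = x¹¹

Answer: x¹¹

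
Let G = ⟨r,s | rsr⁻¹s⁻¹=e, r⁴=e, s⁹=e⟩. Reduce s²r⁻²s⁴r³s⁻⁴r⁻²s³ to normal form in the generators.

Multiply left to right, reducing at each step:
  (s²) · r⁻² = r²s²
  (r²s²) · s⁴ = r²s⁶
  (r²s⁶) · r³ = rs⁶
  (rs⁶) · s⁻⁴ = rs²
  (rs²) · r⁻² = r³s²
  (r³s²) · s³ = r³s⁵

Answer: r³s⁵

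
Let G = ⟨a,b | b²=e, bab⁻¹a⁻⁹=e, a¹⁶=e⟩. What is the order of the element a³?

Compute successive powers until reaching e:
  (a³)¹ = a³, (a³)² = a⁶, (a³)³ = a⁹, (a³)⁴ = a¹², (a³)⁵ = a¹⁵, (a³)⁶ = a², (a³)⁷ = a⁵, (a³)⁸ = a⁸, (a³)⁹ = a¹¹, (a³)¹⁰ = a¹⁴, (a³)¹¹ = a, (a³)¹² = a⁴, (a³)¹³ = a⁷, (a³)¹⁴ = a¹⁰, (a³)¹⁵ = a¹³, (a³)¹⁶ = e.
The smallest positive k with (a³)ᵏ = e is 16.

Answer: 16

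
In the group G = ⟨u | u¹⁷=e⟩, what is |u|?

Compute successive powers until reaching e:
  u¹ = u, u² = u², u³ = u³, u⁴ = u⁴, u⁵ = u⁵, u⁶ = u⁶, u⁷ = u⁷, u⁸ = u⁸, u⁹ = u⁹, u¹⁰ = u¹⁰, u¹¹ = u¹¹, u¹² = u¹², u¹³ = u¹³, u¹⁴ = u¹⁴, u¹⁵ = u¹⁵, u¹⁶ = u¹⁶, u¹⁷ = e.
The smallest positive k with uᵏ = e is 17.

Answer: 17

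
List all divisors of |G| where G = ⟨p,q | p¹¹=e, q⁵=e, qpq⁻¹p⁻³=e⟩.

|G| = 55 = 5 · 11. By Lagrange's theorem the order of any subgroup divides 55; the divisors of 55 are 1, 5, 11, 55.

Answer: 1, 5, 11, 55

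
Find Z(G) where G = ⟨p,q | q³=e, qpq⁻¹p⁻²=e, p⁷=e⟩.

An element z ∈ Z(G) iff z commutes with every generator.
For example e is central: e·p = p = p·e; e·q = q = q·e.
Whereas p ∉ Z(G) since p·q = pq ≠ p²q = q·p.
Checking each of the 21 elements this way gives Z(G) = {e}, of order 1.

Answer: {e}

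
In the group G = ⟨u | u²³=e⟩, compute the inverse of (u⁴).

The order of (u⁴) is 23 (smallest k with (u⁴)ᵏ = e), so (u⁴)⁻¹ = (u⁴)²² = u¹⁹.
Check: (u⁴) · (u¹⁹) → (u⁴) · u¹⁹ = e, giving e as required.

Answer: u¹⁹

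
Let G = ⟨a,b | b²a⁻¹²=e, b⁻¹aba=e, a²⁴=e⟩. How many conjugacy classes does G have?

The conjugacy classes (representative and size) are:
  [e] (size 1), [a] (size 2), [a²] (size 2), [a³] (size 2), [a⁴] (size 2), [a⁵] (size 2), [a¹⁸] (size 2), [a⁷] (size 2), [a¹⁶] (size 2), [a¹⁵] (size 2), [a¹⁴] (size 2), [a¹³] (size 2), [a¹²] (size 1), [a⁶b] (size 12), [a⁵b⁻¹] (size 12).
Class equation: 1 + 2 + 2 + 2 + 2 + 2 + 2 + 2 + 2 + 2 + 2 + 2 + 1 + 12 + 12 = 48 = |G|. So G has 15 conjugacy classes.

Answer: 15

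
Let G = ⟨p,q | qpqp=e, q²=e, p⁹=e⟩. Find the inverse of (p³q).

The order of (p³q) is 2 (smallest k with (p³q)ᵏ = e), so (p³q)⁻¹ = (p³q)¹ = p³q.
Check: (p³q) · (p³q) → (p³q) · p³ = q;   q · q = e, giving e as required.

Answer: p³q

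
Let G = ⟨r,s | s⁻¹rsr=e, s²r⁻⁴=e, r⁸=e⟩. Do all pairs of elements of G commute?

r·s = rs but s·r = r³s⁻¹, so r·s ≠ s·r and G is not abelian.

Answer: No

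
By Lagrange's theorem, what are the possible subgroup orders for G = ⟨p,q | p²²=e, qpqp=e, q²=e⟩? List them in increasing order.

|G| = 44 = 2² · 11. By Lagrange's theorem the order of any subgroup divides 44; the divisors of 44 are 1, 2, 4, 11, 22, 44.

Answer: 1, 2, 4, 11, 22, 44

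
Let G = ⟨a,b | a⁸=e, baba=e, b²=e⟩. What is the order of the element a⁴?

Compute successive powers until reaching e:
  (a⁴)¹ = a⁴, (a⁴)² = e.
The smallest positive k with (a⁴)ᵏ = e is 2.

Answer: 2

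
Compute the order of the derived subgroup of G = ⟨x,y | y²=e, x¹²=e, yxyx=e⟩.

G' = [G, G] is generated by all commutators. The generator-pair commutators are: [x, y] = x².
The subgroup they normally generate is {e, x², x⁴, x⁶, x⁸, x¹⁰}, of order 6.
Check: |G/G'| = 24/6 = 4 is the order of the abelianisation.

Answer: 6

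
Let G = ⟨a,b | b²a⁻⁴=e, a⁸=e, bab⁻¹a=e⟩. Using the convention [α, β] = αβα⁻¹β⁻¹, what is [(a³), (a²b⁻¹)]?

[(a³), (a²b⁻¹)] = (a³)·(a²b⁻¹)·(a³)⁻¹·(a²b⁻¹)⁻¹.
  (a³) · (a²b⁻¹) = ab
  (ab) · (a⁵) = b⁻¹
  (b⁻¹) · (a²b) = a⁶

Answer: a⁶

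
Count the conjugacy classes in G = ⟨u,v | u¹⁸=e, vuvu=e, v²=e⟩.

The conjugacy classes (representative and size) are:
  [e] (size 1), [u] (size 2), [u²] (size 2), [u³] (size 2), [u¹⁴] (size 2), [u⁵] (size 2), [u¹²] (size 2), [u⁷] (size 2), [u¹⁰] (size 2), [u⁹] (size 1), [u¹⁰v] (size 9), [uv] (size 9).
Class equation: 1 + 2 + 2 + 2 + 2 + 2 + 2 + 2 + 2 + 1 + 9 + 9 = 36 = |G|. So G has 12 conjugacy classes.

Answer: 12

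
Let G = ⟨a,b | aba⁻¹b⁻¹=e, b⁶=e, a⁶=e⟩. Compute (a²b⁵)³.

Compute successive powers of (a²b⁵), reducing at each step:
  (a²b⁵)²: (a²b⁵) · a² = a⁴b⁵;   (a⁴b⁵) · b⁵ = a⁴b⁴
  (a²b⁵)³: (a⁴b⁴) · a² = b⁴;   (b⁴) · b⁵ = b³

Answer: b³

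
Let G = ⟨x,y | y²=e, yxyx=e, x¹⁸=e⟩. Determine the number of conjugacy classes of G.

The conjugacy classes (representative and size) are:
  [e] (size 1), [x] (size 2), [x²] (size 2), [x³] (size 2), [x¹⁴] (size 2), [x⁵] (size 2), [x¹²] (size 2), [x⁷] (size 2), [x¹⁰] (size 2), [x⁹] (size 1), [x¹⁰y] (size 9), [xy] (size 9).
Class equation: 1 + 2 + 2 + 2 + 2 + 2 + 2 + 2 + 2 + 1 + 9 + 9 = 36 = |G|. So G has 12 conjugacy classes.

Answer: 12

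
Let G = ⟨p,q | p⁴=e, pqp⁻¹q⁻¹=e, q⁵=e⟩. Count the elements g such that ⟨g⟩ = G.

G is cyclic of order 20. An element generates G iff its order is 20, and a cyclic group of order 20 has exactly φ(20) = 8 such elements.

Answer: 8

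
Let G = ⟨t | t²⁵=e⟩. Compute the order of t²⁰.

Compute successive powers until reaching e:
  (t²⁰)¹ = t²⁰, (t²⁰)² = t¹⁵, (t²⁰)³ = t¹⁰, (t²⁰)⁴ = t⁵, (t²⁰)⁵ = e.
The smallest positive k with (t²⁰)ᵏ = e is 5.

Answer: 5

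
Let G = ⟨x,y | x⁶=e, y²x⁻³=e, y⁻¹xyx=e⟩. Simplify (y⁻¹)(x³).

Compute (y⁻¹) · (x³) by multiplying left to right and reducing via the relations at each step:
  (y⁻¹) · x³ = y

Answer: y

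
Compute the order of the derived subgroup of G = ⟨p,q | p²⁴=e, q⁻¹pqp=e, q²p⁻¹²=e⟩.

G' = [G, G] is generated by all commutators. The generator-pair commutators are: [p, q] = p².
The subgroup they normally generate is {e, p², p⁴, p⁶, p⁸, p¹⁰, p¹², p¹⁴, p¹⁶, p¹⁸, p²⁰, p²²}, of order 12.
Check: |G/G'| = 48/12 = 4 is the order of the abelianisation.

Answer: 12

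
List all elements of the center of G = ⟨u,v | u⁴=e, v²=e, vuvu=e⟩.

An element z ∈ Z(G) iff z commutes with every generator.
For example u² is central: (u²)·u = u³ = u·(u²); (u²)·v = u²v = v·(u²).
Whereas u ∉ Z(G) since u·v = uv ≠ u³v = v·u.
Checking each of the 8 elements this way gives Z(G) = {e, u²}, of order 2.

Answer: {e, u²}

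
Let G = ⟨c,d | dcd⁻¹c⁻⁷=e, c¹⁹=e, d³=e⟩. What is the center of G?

An element z ∈ Z(G) iff z commutes with every generator.
For example e is central: e·c = c = c·e; e·d = d = d·e.
Whereas c ∉ Z(G) since c·d = cd ≠ c⁷d = d·c.
Checking each of the 57 elements this way gives Z(G) = {e}, of order 1.

Answer: {e}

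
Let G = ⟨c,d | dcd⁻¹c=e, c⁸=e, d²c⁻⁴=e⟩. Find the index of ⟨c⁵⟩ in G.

First find ord(c⁵) by computing successive powers:
  (c⁵)¹ = c⁵, (c⁵)² = c², (c⁵)³ = c⁷, (c⁵)⁴ = c⁴, (c⁵)⁵ = c, (c⁵)⁶ = c⁶, (c⁵)⁷ = c³, (c⁵)⁸ = e.
So |⟨c⁵⟩| = ord(c⁵) = 8. With |G| = 16, by Lagrange [G : ⟨c⁵⟩] = 16/8 = 2.

Answer: 2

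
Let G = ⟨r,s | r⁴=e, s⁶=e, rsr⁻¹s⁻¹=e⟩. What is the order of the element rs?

Compute successive powers until reaching e:
  (rs)¹ = rs, (rs)² = r²s², (rs)³ = r³s³, (rs)⁴ = s⁴, (rs)⁵ = rs⁵, (rs)⁶ = r², (rs)⁷ = r³s, (rs)⁸ = s², (rs)⁹ = rs³, (rs)¹⁰ = r²s⁴, (rs)¹¹ = r³s⁵, (rs)¹² = e.
The smallest positive k with (rs)ᵏ = e is 12.

Answer: 12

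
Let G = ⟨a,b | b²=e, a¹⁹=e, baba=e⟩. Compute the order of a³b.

Compute successive powers until reaching e:
  (a³b)¹ = a³b, (a³b)² = e.
The smallest positive k with (a³b)ᵏ = e is 2.

Answer: 2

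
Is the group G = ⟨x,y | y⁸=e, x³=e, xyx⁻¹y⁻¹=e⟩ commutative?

Each pair of generators commutes: x·y = xy = y·x. Since the generators pairwise commute, every element of G commutes with every other, so G is abelian.

Answer: Yes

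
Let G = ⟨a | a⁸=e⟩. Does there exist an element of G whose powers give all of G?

|G| = 8. The element a has order 8 (its powers give 8 distinct elements), so ⟨a⟩ = G and G is cyclic.

Answer: Yes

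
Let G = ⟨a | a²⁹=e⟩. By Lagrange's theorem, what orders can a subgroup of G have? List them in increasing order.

|G| = 29 = 29. By Lagrange's theorem the order of any subgroup divides 29; the divisors of 29 are 1, 29.

Answer: 1, 29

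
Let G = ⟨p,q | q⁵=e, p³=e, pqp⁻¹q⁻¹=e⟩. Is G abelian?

Each pair of generators commutes: p·q = pq = q·p. Since the generators pairwise commute, every element of G commutes with every other, so G is abelian.

Answer: Yes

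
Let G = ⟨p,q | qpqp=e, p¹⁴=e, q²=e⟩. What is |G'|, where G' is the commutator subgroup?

G' = [G, G] is generated by all commutators. The generator-pair commutators are: [p, q] = p².
The subgroup they normally generate is {e, p², p⁴, p⁶, p⁸, p¹⁰, p¹²}, of order 7.
Check: |G/G'| = 28/7 = 4 is the order of the abelianisation.

Answer: 7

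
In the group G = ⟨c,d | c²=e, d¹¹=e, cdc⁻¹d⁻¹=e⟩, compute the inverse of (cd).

The order of (cd) is 22 (smallest k with (cd)ᵏ = e), so (cd)⁻¹ = (cd)²¹ = cd¹⁰.
Check: (cd) · (cd¹⁰) → (cd) · c = d;   d · d¹⁰ = e, giving e as required.

Answer: cd¹⁰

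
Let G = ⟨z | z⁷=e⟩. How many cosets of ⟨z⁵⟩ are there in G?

First find ord(z⁵) by computing successive powers:
  (z⁵)¹ = z⁵, (z⁵)² = z³, (z⁵)³ = z, (z⁵)⁴ = z⁶, (z⁵)⁵ = z⁴, (z⁵)⁶ = z², (z⁵)⁷ = e.
So |⟨z⁵⟩| = ord(z⁵) = 7. With |G| = 7, by Lagrange [G : ⟨z⁵⟩] = 7/7 = 1.

Answer: 1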